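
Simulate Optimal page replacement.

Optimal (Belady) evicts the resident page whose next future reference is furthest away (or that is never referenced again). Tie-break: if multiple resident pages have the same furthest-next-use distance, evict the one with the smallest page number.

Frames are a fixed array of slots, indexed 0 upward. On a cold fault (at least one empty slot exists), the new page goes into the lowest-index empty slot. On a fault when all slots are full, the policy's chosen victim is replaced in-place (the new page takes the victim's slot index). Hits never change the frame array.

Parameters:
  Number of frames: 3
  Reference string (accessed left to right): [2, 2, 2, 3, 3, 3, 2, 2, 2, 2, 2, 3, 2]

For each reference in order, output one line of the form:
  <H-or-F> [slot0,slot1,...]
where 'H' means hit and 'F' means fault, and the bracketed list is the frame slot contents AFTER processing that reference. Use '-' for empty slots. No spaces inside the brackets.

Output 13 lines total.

F [2,-,-]
H [2,-,-]
H [2,-,-]
F [2,3,-]
H [2,3,-]
H [2,3,-]
H [2,3,-]
H [2,3,-]
H [2,3,-]
H [2,3,-]
H [2,3,-]
H [2,3,-]
H [2,3,-]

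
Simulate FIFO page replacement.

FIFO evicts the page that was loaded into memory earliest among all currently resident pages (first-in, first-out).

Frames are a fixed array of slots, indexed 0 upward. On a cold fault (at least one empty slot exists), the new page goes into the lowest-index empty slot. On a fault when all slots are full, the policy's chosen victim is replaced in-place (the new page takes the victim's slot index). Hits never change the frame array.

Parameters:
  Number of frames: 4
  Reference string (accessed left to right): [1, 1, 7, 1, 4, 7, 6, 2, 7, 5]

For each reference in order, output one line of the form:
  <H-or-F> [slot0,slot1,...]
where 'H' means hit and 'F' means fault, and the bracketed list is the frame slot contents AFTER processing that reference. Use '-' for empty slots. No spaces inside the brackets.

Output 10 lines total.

F [1,-,-,-]
H [1,-,-,-]
F [1,7,-,-]
H [1,7,-,-]
F [1,7,4,-]
H [1,7,4,-]
F [1,7,4,6]
F [2,7,4,6]
H [2,7,4,6]
F [2,5,4,6]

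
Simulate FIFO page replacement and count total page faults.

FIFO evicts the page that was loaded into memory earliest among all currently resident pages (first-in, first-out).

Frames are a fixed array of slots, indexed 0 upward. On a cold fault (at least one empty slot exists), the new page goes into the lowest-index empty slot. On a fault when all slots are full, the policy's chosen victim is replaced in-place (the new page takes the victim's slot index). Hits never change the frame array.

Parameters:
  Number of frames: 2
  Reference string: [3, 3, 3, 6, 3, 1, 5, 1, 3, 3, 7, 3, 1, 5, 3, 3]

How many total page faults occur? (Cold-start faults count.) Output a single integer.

Answer: 9

Derivation:
Step 0: ref 3 → FAULT, frames=[3,-]
Step 1: ref 3 → HIT, frames=[3,-]
Step 2: ref 3 → HIT, frames=[3,-]
Step 3: ref 6 → FAULT, frames=[3,6]
Step 4: ref 3 → HIT, frames=[3,6]
Step 5: ref 1 → FAULT (evict 3), frames=[1,6]
Step 6: ref 5 → FAULT (evict 6), frames=[1,5]
Step 7: ref 1 → HIT, frames=[1,5]
Step 8: ref 3 → FAULT (evict 1), frames=[3,5]
Step 9: ref 3 → HIT, frames=[3,5]
Step 10: ref 7 → FAULT (evict 5), frames=[3,7]
Step 11: ref 3 → HIT, frames=[3,7]
Step 12: ref 1 → FAULT (evict 3), frames=[1,7]
Step 13: ref 5 → FAULT (evict 7), frames=[1,5]
Step 14: ref 3 → FAULT (evict 1), frames=[3,5]
Step 15: ref 3 → HIT, frames=[3,5]
Total faults: 9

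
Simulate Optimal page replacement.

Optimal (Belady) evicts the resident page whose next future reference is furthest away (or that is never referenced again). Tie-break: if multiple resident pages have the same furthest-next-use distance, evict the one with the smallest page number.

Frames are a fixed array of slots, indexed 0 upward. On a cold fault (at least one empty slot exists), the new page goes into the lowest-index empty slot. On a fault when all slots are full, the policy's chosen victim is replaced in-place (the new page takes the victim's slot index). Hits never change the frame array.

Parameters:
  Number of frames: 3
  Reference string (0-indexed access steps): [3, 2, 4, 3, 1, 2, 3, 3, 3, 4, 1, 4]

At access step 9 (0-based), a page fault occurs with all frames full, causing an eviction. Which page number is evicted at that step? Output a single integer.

Step 0: ref 3 -> FAULT, frames=[3,-,-]
Step 1: ref 2 -> FAULT, frames=[3,2,-]
Step 2: ref 4 -> FAULT, frames=[3,2,4]
Step 3: ref 3 -> HIT, frames=[3,2,4]
Step 4: ref 1 -> FAULT, evict 4, frames=[3,2,1]
Step 5: ref 2 -> HIT, frames=[3,2,1]
Step 6: ref 3 -> HIT, frames=[3,2,1]
Step 7: ref 3 -> HIT, frames=[3,2,1]
Step 8: ref 3 -> HIT, frames=[3,2,1]
Step 9: ref 4 -> FAULT, evict 2, frames=[3,4,1]
At step 9: evicted page 2

Answer: 2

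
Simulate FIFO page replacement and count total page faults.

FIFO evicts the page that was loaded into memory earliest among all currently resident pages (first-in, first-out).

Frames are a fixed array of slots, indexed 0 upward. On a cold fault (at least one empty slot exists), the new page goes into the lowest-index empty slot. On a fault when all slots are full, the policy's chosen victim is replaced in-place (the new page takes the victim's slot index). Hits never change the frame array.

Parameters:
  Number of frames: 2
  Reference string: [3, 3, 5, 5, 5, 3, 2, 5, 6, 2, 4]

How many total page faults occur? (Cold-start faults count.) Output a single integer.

Step 0: ref 3 → FAULT, frames=[3,-]
Step 1: ref 3 → HIT, frames=[3,-]
Step 2: ref 5 → FAULT, frames=[3,5]
Step 3: ref 5 → HIT, frames=[3,5]
Step 4: ref 5 → HIT, frames=[3,5]
Step 5: ref 3 → HIT, frames=[3,5]
Step 6: ref 2 → FAULT (evict 3), frames=[2,5]
Step 7: ref 5 → HIT, frames=[2,5]
Step 8: ref 6 → FAULT (evict 5), frames=[2,6]
Step 9: ref 2 → HIT, frames=[2,6]
Step 10: ref 4 → FAULT (evict 2), frames=[4,6]
Total faults: 5

Answer: 5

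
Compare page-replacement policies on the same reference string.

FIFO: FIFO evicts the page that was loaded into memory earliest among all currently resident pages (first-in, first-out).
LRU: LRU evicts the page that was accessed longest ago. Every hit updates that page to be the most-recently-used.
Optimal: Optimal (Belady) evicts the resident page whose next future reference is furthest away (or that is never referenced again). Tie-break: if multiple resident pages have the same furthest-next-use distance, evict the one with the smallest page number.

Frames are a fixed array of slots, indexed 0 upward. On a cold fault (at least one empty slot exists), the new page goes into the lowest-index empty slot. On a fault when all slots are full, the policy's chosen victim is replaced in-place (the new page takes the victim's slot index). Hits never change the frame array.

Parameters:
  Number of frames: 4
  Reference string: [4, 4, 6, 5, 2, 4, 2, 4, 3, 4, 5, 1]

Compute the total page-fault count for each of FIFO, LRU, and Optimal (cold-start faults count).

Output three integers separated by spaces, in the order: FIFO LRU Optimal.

--- FIFO ---
  step 0: ref 4 -> FAULT, frames=[4,-,-,-] (faults so far: 1)
  step 1: ref 4 -> HIT, frames=[4,-,-,-] (faults so far: 1)
  step 2: ref 6 -> FAULT, frames=[4,6,-,-] (faults so far: 2)
  step 3: ref 5 -> FAULT, frames=[4,6,5,-] (faults so far: 3)
  step 4: ref 2 -> FAULT, frames=[4,6,5,2] (faults so far: 4)
  step 5: ref 4 -> HIT, frames=[4,6,5,2] (faults so far: 4)
  step 6: ref 2 -> HIT, frames=[4,6,5,2] (faults so far: 4)
  step 7: ref 4 -> HIT, frames=[4,6,5,2] (faults so far: 4)
  step 8: ref 3 -> FAULT, evict 4, frames=[3,6,5,2] (faults so far: 5)
  step 9: ref 4 -> FAULT, evict 6, frames=[3,4,5,2] (faults so far: 6)
  step 10: ref 5 -> HIT, frames=[3,4,5,2] (faults so far: 6)
  step 11: ref 1 -> FAULT, evict 5, frames=[3,4,1,2] (faults so far: 7)
  FIFO total faults: 7
--- LRU ---
  step 0: ref 4 -> FAULT, frames=[4,-,-,-] (faults so far: 1)
  step 1: ref 4 -> HIT, frames=[4,-,-,-] (faults so far: 1)
  step 2: ref 6 -> FAULT, frames=[4,6,-,-] (faults so far: 2)
  step 3: ref 5 -> FAULT, frames=[4,6,5,-] (faults so far: 3)
  step 4: ref 2 -> FAULT, frames=[4,6,5,2] (faults so far: 4)
  step 5: ref 4 -> HIT, frames=[4,6,5,2] (faults so far: 4)
  step 6: ref 2 -> HIT, frames=[4,6,5,2] (faults so far: 4)
  step 7: ref 4 -> HIT, frames=[4,6,5,2] (faults so far: 4)
  step 8: ref 3 -> FAULT, evict 6, frames=[4,3,5,2] (faults so far: 5)
  step 9: ref 4 -> HIT, frames=[4,3,5,2] (faults so far: 5)
  step 10: ref 5 -> HIT, frames=[4,3,5,2] (faults so far: 5)
  step 11: ref 1 -> FAULT, evict 2, frames=[4,3,5,1] (faults so far: 6)
  LRU total faults: 6
--- Optimal ---
  step 0: ref 4 -> FAULT, frames=[4,-,-,-] (faults so far: 1)
  step 1: ref 4 -> HIT, frames=[4,-,-,-] (faults so far: 1)
  step 2: ref 6 -> FAULT, frames=[4,6,-,-] (faults so far: 2)
  step 3: ref 5 -> FAULT, frames=[4,6,5,-] (faults so far: 3)
  step 4: ref 2 -> FAULT, frames=[4,6,5,2] (faults so far: 4)
  step 5: ref 4 -> HIT, frames=[4,6,5,2] (faults so far: 4)
  step 6: ref 2 -> HIT, frames=[4,6,5,2] (faults so far: 4)
  step 7: ref 4 -> HIT, frames=[4,6,5,2] (faults so far: 4)
  step 8: ref 3 -> FAULT, evict 2, frames=[4,6,5,3] (faults so far: 5)
  step 9: ref 4 -> HIT, frames=[4,6,5,3] (faults so far: 5)
  step 10: ref 5 -> HIT, frames=[4,6,5,3] (faults so far: 5)
  step 11: ref 1 -> FAULT, evict 3, frames=[4,6,5,1] (faults so far: 6)
  Optimal total faults: 6

Answer: 7 6 6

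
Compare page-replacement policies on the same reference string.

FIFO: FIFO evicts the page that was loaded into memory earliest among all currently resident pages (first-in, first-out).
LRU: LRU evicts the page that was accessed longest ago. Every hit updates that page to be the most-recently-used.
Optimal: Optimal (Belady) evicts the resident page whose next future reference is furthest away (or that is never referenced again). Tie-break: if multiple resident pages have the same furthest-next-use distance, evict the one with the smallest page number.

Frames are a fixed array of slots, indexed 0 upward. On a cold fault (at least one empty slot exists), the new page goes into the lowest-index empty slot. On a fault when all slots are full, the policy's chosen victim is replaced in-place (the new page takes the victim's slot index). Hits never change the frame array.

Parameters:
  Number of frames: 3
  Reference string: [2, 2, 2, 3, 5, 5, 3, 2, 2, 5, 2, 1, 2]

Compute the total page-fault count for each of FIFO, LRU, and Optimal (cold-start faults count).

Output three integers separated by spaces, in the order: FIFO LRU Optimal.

Answer: 5 4 4

Derivation:
--- FIFO ---
  step 0: ref 2 -> FAULT, frames=[2,-,-] (faults so far: 1)
  step 1: ref 2 -> HIT, frames=[2,-,-] (faults so far: 1)
  step 2: ref 2 -> HIT, frames=[2,-,-] (faults so far: 1)
  step 3: ref 3 -> FAULT, frames=[2,3,-] (faults so far: 2)
  step 4: ref 5 -> FAULT, frames=[2,3,5] (faults so far: 3)
  step 5: ref 5 -> HIT, frames=[2,3,5] (faults so far: 3)
  step 6: ref 3 -> HIT, frames=[2,3,5] (faults so far: 3)
  step 7: ref 2 -> HIT, frames=[2,3,5] (faults so far: 3)
  step 8: ref 2 -> HIT, frames=[2,3,5] (faults so far: 3)
  step 9: ref 5 -> HIT, frames=[2,3,5] (faults so far: 3)
  step 10: ref 2 -> HIT, frames=[2,3,5] (faults so far: 3)
  step 11: ref 1 -> FAULT, evict 2, frames=[1,3,5] (faults so far: 4)
  step 12: ref 2 -> FAULT, evict 3, frames=[1,2,5] (faults so far: 5)
  FIFO total faults: 5
--- LRU ---
  step 0: ref 2 -> FAULT, frames=[2,-,-] (faults so far: 1)
  step 1: ref 2 -> HIT, frames=[2,-,-] (faults so far: 1)
  step 2: ref 2 -> HIT, frames=[2,-,-] (faults so far: 1)
  step 3: ref 3 -> FAULT, frames=[2,3,-] (faults so far: 2)
  step 4: ref 5 -> FAULT, frames=[2,3,5] (faults so far: 3)
  step 5: ref 5 -> HIT, frames=[2,3,5] (faults so far: 3)
  step 6: ref 3 -> HIT, frames=[2,3,5] (faults so far: 3)
  step 7: ref 2 -> HIT, frames=[2,3,5] (faults so far: 3)
  step 8: ref 2 -> HIT, frames=[2,3,5] (faults so far: 3)
  step 9: ref 5 -> HIT, frames=[2,3,5] (faults so far: 3)
  step 10: ref 2 -> HIT, frames=[2,3,5] (faults so far: 3)
  step 11: ref 1 -> FAULT, evict 3, frames=[2,1,5] (faults so far: 4)
  step 12: ref 2 -> HIT, frames=[2,1,5] (faults so far: 4)
  LRU total faults: 4
--- Optimal ---
  step 0: ref 2 -> FAULT, frames=[2,-,-] (faults so far: 1)
  step 1: ref 2 -> HIT, frames=[2,-,-] (faults so far: 1)
  step 2: ref 2 -> HIT, frames=[2,-,-] (faults so far: 1)
  step 3: ref 3 -> FAULT, frames=[2,3,-] (faults so far: 2)
  step 4: ref 5 -> FAULT, frames=[2,3,5] (faults so far: 3)
  step 5: ref 5 -> HIT, frames=[2,3,5] (faults so far: 3)
  step 6: ref 3 -> HIT, frames=[2,3,5] (faults so far: 3)
  step 7: ref 2 -> HIT, frames=[2,3,5] (faults so far: 3)
  step 8: ref 2 -> HIT, frames=[2,3,5] (faults so far: 3)
  step 9: ref 5 -> HIT, frames=[2,3,5] (faults so far: 3)
  step 10: ref 2 -> HIT, frames=[2,3,5] (faults so far: 3)
  step 11: ref 1 -> FAULT, evict 3, frames=[2,1,5] (faults so far: 4)
  step 12: ref 2 -> HIT, frames=[2,1,5] (faults so far: 4)
  Optimal total faults: 4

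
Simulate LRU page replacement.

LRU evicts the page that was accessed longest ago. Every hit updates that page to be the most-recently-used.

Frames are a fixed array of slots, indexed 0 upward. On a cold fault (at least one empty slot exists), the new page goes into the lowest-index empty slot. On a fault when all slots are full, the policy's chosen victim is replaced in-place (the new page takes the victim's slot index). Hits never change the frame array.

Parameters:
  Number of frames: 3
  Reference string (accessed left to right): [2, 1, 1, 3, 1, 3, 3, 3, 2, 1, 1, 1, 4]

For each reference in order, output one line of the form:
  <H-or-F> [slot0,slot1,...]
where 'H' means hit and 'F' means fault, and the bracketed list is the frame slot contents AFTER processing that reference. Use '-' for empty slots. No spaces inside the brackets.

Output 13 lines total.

F [2,-,-]
F [2,1,-]
H [2,1,-]
F [2,1,3]
H [2,1,3]
H [2,1,3]
H [2,1,3]
H [2,1,3]
H [2,1,3]
H [2,1,3]
H [2,1,3]
H [2,1,3]
F [2,1,4]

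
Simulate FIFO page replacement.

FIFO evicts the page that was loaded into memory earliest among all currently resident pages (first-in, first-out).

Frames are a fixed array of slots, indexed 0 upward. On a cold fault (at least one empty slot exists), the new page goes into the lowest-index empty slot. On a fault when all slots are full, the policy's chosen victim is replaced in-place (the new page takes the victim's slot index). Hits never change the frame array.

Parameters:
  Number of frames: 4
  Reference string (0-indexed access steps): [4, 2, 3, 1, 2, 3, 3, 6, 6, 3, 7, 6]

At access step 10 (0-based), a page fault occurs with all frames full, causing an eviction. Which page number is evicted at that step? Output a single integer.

Answer: 2

Derivation:
Step 0: ref 4 -> FAULT, frames=[4,-,-,-]
Step 1: ref 2 -> FAULT, frames=[4,2,-,-]
Step 2: ref 3 -> FAULT, frames=[4,2,3,-]
Step 3: ref 1 -> FAULT, frames=[4,2,3,1]
Step 4: ref 2 -> HIT, frames=[4,2,3,1]
Step 5: ref 3 -> HIT, frames=[4,2,3,1]
Step 6: ref 3 -> HIT, frames=[4,2,3,1]
Step 7: ref 6 -> FAULT, evict 4, frames=[6,2,3,1]
Step 8: ref 6 -> HIT, frames=[6,2,3,1]
Step 9: ref 3 -> HIT, frames=[6,2,3,1]
Step 10: ref 7 -> FAULT, evict 2, frames=[6,7,3,1]
At step 10: evicted page 2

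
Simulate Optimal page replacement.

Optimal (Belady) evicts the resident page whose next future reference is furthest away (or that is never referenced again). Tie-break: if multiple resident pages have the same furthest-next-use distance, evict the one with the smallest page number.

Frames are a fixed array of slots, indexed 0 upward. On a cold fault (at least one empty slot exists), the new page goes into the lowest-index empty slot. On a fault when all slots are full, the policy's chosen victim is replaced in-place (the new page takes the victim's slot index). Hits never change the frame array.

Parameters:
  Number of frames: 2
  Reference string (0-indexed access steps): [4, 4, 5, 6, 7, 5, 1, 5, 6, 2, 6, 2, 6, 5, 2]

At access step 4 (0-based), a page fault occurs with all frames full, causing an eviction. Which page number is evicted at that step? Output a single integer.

Answer: 6

Derivation:
Step 0: ref 4 -> FAULT, frames=[4,-]
Step 1: ref 4 -> HIT, frames=[4,-]
Step 2: ref 5 -> FAULT, frames=[4,5]
Step 3: ref 6 -> FAULT, evict 4, frames=[6,5]
Step 4: ref 7 -> FAULT, evict 6, frames=[7,5]
At step 4: evicted page 6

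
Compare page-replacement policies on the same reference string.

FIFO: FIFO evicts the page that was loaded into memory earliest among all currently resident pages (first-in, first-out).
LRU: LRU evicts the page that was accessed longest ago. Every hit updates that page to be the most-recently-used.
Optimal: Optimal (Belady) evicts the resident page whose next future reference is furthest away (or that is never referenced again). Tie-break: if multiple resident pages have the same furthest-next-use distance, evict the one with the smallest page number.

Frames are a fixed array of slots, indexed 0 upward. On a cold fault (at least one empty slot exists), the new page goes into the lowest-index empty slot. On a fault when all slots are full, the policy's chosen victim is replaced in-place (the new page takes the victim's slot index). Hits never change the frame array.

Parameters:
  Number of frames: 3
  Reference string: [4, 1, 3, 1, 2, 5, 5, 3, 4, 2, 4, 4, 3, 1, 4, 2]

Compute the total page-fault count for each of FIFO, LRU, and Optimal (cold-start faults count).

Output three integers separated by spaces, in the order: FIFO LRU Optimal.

Answer: 9 10 7

Derivation:
--- FIFO ---
  step 0: ref 4 -> FAULT, frames=[4,-,-] (faults so far: 1)
  step 1: ref 1 -> FAULT, frames=[4,1,-] (faults so far: 2)
  step 2: ref 3 -> FAULT, frames=[4,1,3] (faults so far: 3)
  step 3: ref 1 -> HIT, frames=[4,1,3] (faults so far: 3)
  step 4: ref 2 -> FAULT, evict 4, frames=[2,1,3] (faults so far: 4)
  step 5: ref 5 -> FAULT, evict 1, frames=[2,5,3] (faults so far: 5)
  step 6: ref 5 -> HIT, frames=[2,5,3] (faults so far: 5)
  step 7: ref 3 -> HIT, frames=[2,5,3] (faults so far: 5)
  step 8: ref 4 -> FAULT, evict 3, frames=[2,5,4] (faults so far: 6)
  step 9: ref 2 -> HIT, frames=[2,5,4] (faults so far: 6)
  step 10: ref 4 -> HIT, frames=[2,5,4] (faults so far: 6)
  step 11: ref 4 -> HIT, frames=[2,5,4] (faults so far: 6)
  step 12: ref 3 -> FAULT, evict 2, frames=[3,5,4] (faults so far: 7)
  step 13: ref 1 -> FAULT, evict 5, frames=[3,1,4] (faults so far: 8)
  step 14: ref 4 -> HIT, frames=[3,1,4] (faults so far: 8)
  step 15: ref 2 -> FAULT, evict 4, frames=[3,1,2] (faults so far: 9)
  FIFO total faults: 9
--- LRU ---
  step 0: ref 4 -> FAULT, frames=[4,-,-] (faults so far: 1)
  step 1: ref 1 -> FAULT, frames=[4,1,-] (faults so far: 2)
  step 2: ref 3 -> FAULT, frames=[4,1,3] (faults so far: 3)
  step 3: ref 1 -> HIT, frames=[4,1,3] (faults so far: 3)
  step 4: ref 2 -> FAULT, evict 4, frames=[2,1,3] (faults so far: 4)
  step 5: ref 5 -> FAULT, evict 3, frames=[2,1,5] (faults so far: 5)
  step 6: ref 5 -> HIT, frames=[2,1,5] (faults so far: 5)
  step 7: ref 3 -> FAULT, evict 1, frames=[2,3,5] (faults so far: 6)
  step 8: ref 4 -> FAULT, evict 2, frames=[4,3,5] (faults so far: 7)
  step 9: ref 2 -> FAULT, evict 5, frames=[4,3,2] (faults so far: 8)
  step 10: ref 4 -> HIT, frames=[4,3,2] (faults so far: 8)
  step 11: ref 4 -> HIT, frames=[4,3,2] (faults so far: 8)
  step 12: ref 3 -> HIT, frames=[4,3,2] (faults so far: 8)
  step 13: ref 1 -> FAULT, evict 2, frames=[4,3,1] (faults so far: 9)
  step 14: ref 4 -> HIT, frames=[4,3,1] (faults so far: 9)
  step 15: ref 2 -> FAULT, evict 3, frames=[4,2,1] (faults so far: 10)
  LRU total faults: 10
--- Optimal ---
  step 0: ref 4 -> FAULT, frames=[4,-,-] (faults so far: 1)
  step 1: ref 1 -> FAULT, frames=[4,1,-] (faults so far: 2)
  step 2: ref 3 -> FAULT, frames=[4,1,3] (faults so far: 3)
  step 3: ref 1 -> HIT, frames=[4,1,3] (faults so far: 3)
  step 4: ref 2 -> FAULT, evict 1, frames=[4,2,3] (faults so far: 4)
  step 5: ref 5 -> FAULT, evict 2, frames=[4,5,3] (faults so far: 5)
  step 6: ref 5 -> HIT, frames=[4,5,3] (faults so far: 5)
  step 7: ref 3 -> HIT, frames=[4,5,3] (faults so far: 5)
  step 8: ref 4 -> HIT, frames=[4,5,3] (faults so far: 5)
  step 9: ref 2 -> FAULT, evict 5, frames=[4,2,3] (faults so far: 6)
  step 10: ref 4 -> HIT, frames=[4,2,3] (faults so far: 6)
  step 11: ref 4 -> HIT, frames=[4,2,3] (faults so far: 6)
  step 12: ref 3 -> HIT, frames=[4,2,3] (faults so far: 6)
  step 13: ref 1 -> FAULT, evict 3, frames=[4,2,1] (faults so far: 7)
  step 14: ref 4 -> HIT, frames=[4,2,1] (faults so far: 7)
  step 15: ref 2 -> HIT, frames=[4,2,1] (faults so far: 7)
  Optimal total faults: 7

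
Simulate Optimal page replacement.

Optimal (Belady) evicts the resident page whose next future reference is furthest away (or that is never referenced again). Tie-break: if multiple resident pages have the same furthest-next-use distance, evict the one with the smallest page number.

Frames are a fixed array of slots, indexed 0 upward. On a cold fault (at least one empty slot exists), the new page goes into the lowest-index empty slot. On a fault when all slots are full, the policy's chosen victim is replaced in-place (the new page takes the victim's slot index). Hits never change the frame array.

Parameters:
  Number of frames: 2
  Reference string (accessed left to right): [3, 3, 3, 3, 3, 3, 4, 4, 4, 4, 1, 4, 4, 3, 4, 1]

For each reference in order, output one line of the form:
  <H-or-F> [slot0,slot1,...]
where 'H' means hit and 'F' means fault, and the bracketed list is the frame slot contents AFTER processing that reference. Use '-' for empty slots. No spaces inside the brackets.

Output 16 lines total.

F [3,-]
H [3,-]
H [3,-]
H [3,-]
H [3,-]
H [3,-]
F [3,4]
H [3,4]
H [3,4]
H [3,4]
F [1,4]
H [1,4]
H [1,4]
F [3,4]
H [3,4]
F [1,4]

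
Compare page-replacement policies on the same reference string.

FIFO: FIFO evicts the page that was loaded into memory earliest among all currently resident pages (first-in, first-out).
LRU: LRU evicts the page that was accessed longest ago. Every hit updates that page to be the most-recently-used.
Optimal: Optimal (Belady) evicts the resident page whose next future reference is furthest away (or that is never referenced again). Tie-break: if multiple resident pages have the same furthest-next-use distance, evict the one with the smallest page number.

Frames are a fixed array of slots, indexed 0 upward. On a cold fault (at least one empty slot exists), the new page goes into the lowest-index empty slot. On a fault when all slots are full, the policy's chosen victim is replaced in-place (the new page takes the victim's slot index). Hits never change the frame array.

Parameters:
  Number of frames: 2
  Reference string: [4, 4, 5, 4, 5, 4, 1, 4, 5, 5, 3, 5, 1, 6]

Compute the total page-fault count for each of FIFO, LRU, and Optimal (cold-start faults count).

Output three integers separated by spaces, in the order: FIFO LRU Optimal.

Answer: 8 7 7

Derivation:
--- FIFO ---
  step 0: ref 4 -> FAULT, frames=[4,-] (faults so far: 1)
  step 1: ref 4 -> HIT, frames=[4,-] (faults so far: 1)
  step 2: ref 5 -> FAULT, frames=[4,5] (faults so far: 2)
  step 3: ref 4 -> HIT, frames=[4,5] (faults so far: 2)
  step 4: ref 5 -> HIT, frames=[4,5] (faults so far: 2)
  step 5: ref 4 -> HIT, frames=[4,5] (faults so far: 2)
  step 6: ref 1 -> FAULT, evict 4, frames=[1,5] (faults so far: 3)
  step 7: ref 4 -> FAULT, evict 5, frames=[1,4] (faults so far: 4)
  step 8: ref 5 -> FAULT, evict 1, frames=[5,4] (faults so far: 5)
  step 9: ref 5 -> HIT, frames=[5,4] (faults so far: 5)
  step 10: ref 3 -> FAULT, evict 4, frames=[5,3] (faults so far: 6)
  step 11: ref 5 -> HIT, frames=[5,3] (faults so far: 6)
  step 12: ref 1 -> FAULT, evict 5, frames=[1,3] (faults so far: 7)
  step 13: ref 6 -> FAULT, evict 3, frames=[1,6] (faults so far: 8)
  FIFO total faults: 8
--- LRU ---
  step 0: ref 4 -> FAULT, frames=[4,-] (faults so far: 1)
  step 1: ref 4 -> HIT, frames=[4,-] (faults so far: 1)
  step 2: ref 5 -> FAULT, frames=[4,5] (faults so far: 2)
  step 3: ref 4 -> HIT, frames=[4,5] (faults so far: 2)
  step 4: ref 5 -> HIT, frames=[4,5] (faults so far: 2)
  step 5: ref 4 -> HIT, frames=[4,5] (faults so far: 2)
  step 6: ref 1 -> FAULT, evict 5, frames=[4,1] (faults so far: 3)
  step 7: ref 4 -> HIT, frames=[4,1] (faults so far: 3)
  step 8: ref 5 -> FAULT, evict 1, frames=[4,5] (faults so far: 4)
  step 9: ref 5 -> HIT, frames=[4,5] (faults so far: 4)
  step 10: ref 3 -> FAULT, evict 4, frames=[3,5] (faults so far: 5)
  step 11: ref 5 -> HIT, frames=[3,5] (faults so far: 5)
  step 12: ref 1 -> FAULT, evict 3, frames=[1,5] (faults so far: 6)
  step 13: ref 6 -> FAULT, evict 5, frames=[1,6] (faults so far: 7)
  LRU total faults: 7
--- Optimal ---
  step 0: ref 4 -> FAULT, frames=[4,-] (faults so far: 1)
  step 1: ref 4 -> HIT, frames=[4,-] (faults so far: 1)
  step 2: ref 5 -> FAULT, frames=[4,5] (faults so far: 2)
  step 3: ref 4 -> HIT, frames=[4,5] (faults so far: 2)
  step 4: ref 5 -> HIT, frames=[4,5] (faults so far: 2)
  step 5: ref 4 -> HIT, frames=[4,5] (faults so far: 2)
  step 6: ref 1 -> FAULT, evict 5, frames=[4,1] (faults so far: 3)
  step 7: ref 4 -> HIT, frames=[4,1] (faults so far: 3)
  step 8: ref 5 -> FAULT, evict 4, frames=[5,1] (faults so far: 4)
  step 9: ref 5 -> HIT, frames=[5,1] (faults so far: 4)
  step 10: ref 3 -> FAULT, evict 1, frames=[5,3] (faults so far: 5)
  step 11: ref 5 -> HIT, frames=[5,3] (faults so far: 5)
  step 12: ref 1 -> FAULT, evict 3, frames=[5,1] (faults so far: 6)
  step 13: ref 6 -> FAULT, evict 1, frames=[5,6] (faults so far: 7)
  Optimal total faults: 7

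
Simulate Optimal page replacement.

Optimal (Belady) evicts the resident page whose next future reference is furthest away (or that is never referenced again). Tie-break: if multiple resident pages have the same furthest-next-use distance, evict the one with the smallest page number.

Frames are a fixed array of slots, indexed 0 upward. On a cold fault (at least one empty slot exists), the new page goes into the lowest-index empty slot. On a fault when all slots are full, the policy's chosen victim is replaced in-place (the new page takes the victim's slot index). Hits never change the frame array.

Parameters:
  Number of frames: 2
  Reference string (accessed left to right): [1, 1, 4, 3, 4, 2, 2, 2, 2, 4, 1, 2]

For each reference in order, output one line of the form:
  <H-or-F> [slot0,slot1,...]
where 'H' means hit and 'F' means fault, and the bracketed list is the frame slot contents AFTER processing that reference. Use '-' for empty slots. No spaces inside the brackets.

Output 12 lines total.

F [1,-]
H [1,-]
F [1,4]
F [3,4]
H [3,4]
F [2,4]
H [2,4]
H [2,4]
H [2,4]
H [2,4]
F [2,1]
H [2,1]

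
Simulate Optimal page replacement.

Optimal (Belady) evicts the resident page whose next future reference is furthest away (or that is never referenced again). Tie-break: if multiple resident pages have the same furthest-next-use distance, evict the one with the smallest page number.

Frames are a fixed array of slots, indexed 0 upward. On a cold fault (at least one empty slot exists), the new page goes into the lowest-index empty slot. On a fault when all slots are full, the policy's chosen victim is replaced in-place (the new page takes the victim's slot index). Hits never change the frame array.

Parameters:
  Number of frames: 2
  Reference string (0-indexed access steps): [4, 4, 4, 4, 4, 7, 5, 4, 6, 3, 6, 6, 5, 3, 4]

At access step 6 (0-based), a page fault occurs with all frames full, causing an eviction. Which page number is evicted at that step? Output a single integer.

Step 0: ref 4 -> FAULT, frames=[4,-]
Step 1: ref 4 -> HIT, frames=[4,-]
Step 2: ref 4 -> HIT, frames=[4,-]
Step 3: ref 4 -> HIT, frames=[4,-]
Step 4: ref 4 -> HIT, frames=[4,-]
Step 5: ref 7 -> FAULT, frames=[4,7]
Step 6: ref 5 -> FAULT, evict 7, frames=[4,5]
At step 6: evicted page 7

Answer: 7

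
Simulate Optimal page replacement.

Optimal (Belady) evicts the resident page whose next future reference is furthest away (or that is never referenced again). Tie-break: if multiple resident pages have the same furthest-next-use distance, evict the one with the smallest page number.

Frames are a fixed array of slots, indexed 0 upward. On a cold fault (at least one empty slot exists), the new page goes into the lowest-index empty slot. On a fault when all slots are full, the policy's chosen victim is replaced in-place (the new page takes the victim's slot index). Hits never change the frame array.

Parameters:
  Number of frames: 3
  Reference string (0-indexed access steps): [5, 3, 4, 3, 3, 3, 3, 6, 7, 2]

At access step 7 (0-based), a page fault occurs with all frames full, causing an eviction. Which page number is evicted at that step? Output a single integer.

Step 0: ref 5 -> FAULT, frames=[5,-,-]
Step 1: ref 3 -> FAULT, frames=[5,3,-]
Step 2: ref 4 -> FAULT, frames=[5,3,4]
Step 3: ref 3 -> HIT, frames=[5,3,4]
Step 4: ref 3 -> HIT, frames=[5,3,4]
Step 5: ref 3 -> HIT, frames=[5,3,4]
Step 6: ref 3 -> HIT, frames=[5,3,4]
Step 7: ref 6 -> FAULT, evict 3, frames=[5,6,4]
At step 7: evicted page 3

Answer: 3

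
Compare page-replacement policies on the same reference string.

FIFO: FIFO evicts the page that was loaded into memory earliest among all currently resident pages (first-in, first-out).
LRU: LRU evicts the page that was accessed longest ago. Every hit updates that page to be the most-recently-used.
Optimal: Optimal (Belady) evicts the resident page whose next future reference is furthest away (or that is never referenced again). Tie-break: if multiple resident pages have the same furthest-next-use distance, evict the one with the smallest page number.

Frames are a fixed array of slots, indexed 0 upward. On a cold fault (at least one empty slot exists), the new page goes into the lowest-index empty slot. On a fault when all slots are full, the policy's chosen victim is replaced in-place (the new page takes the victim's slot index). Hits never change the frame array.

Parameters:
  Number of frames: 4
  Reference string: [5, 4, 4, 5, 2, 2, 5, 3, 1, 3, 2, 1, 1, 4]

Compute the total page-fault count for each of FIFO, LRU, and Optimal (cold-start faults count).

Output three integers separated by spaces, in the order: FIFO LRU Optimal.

--- FIFO ---
  step 0: ref 5 -> FAULT, frames=[5,-,-,-] (faults so far: 1)
  step 1: ref 4 -> FAULT, frames=[5,4,-,-] (faults so far: 2)
  step 2: ref 4 -> HIT, frames=[5,4,-,-] (faults so far: 2)
  step 3: ref 5 -> HIT, frames=[5,4,-,-] (faults so far: 2)
  step 4: ref 2 -> FAULT, frames=[5,4,2,-] (faults so far: 3)
  step 5: ref 2 -> HIT, frames=[5,4,2,-] (faults so far: 3)
  step 6: ref 5 -> HIT, frames=[5,4,2,-] (faults so far: 3)
  step 7: ref 3 -> FAULT, frames=[5,4,2,3] (faults so far: 4)
  step 8: ref 1 -> FAULT, evict 5, frames=[1,4,2,3] (faults so far: 5)
  step 9: ref 3 -> HIT, frames=[1,4,2,3] (faults so far: 5)
  step 10: ref 2 -> HIT, frames=[1,4,2,3] (faults so far: 5)
  step 11: ref 1 -> HIT, frames=[1,4,2,3] (faults so far: 5)
  step 12: ref 1 -> HIT, frames=[1,4,2,3] (faults so far: 5)
  step 13: ref 4 -> HIT, frames=[1,4,2,3] (faults so far: 5)
  FIFO total faults: 5
--- LRU ---
  step 0: ref 5 -> FAULT, frames=[5,-,-,-] (faults so far: 1)
  step 1: ref 4 -> FAULT, frames=[5,4,-,-] (faults so far: 2)
  step 2: ref 4 -> HIT, frames=[5,4,-,-] (faults so far: 2)
  step 3: ref 5 -> HIT, frames=[5,4,-,-] (faults so far: 2)
  step 4: ref 2 -> FAULT, frames=[5,4,2,-] (faults so far: 3)
  step 5: ref 2 -> HIT, frames=[5,4,2,-] (faults so far: 3)
  step 6: ref 5 -> HIT, frames=[5,4,2,-] (faults so far: 3)
  step 7: ref 3 -> FAULT, frames=[5,4,2,3] (faults so far: 4)
  step 8: ref 1 -> FAULT, evict 4, frames=[5,1,2,3] (faults so far: 5)
  step 9: ref 3 -> HIT, frames=[5,1,2,3] (faults so far: 5)
  step 10: ref 2 -> HIT, frames=[5,1,2,3] (faults so far: 5)
  step 11: ref 1 -> HIT, frames=[5,1,2,3] (faults so far: 5)
  step 12: ref 1 -> HIT, frames=[5,1,2,3] (faults so far: 5)
  step 13: ref 4 -> FAULT, evict 5, frames=[4,1,2,3] (faults so far: 6)
  LRU total faults: 6
--- Optimal ---
  step 0: ref 5 -> FAULT, frames=[5,-,-,-] (faults so far: 1)
  step 1: ref 4 -> FAULT, frames=[5,4,-,-] (faults so far: 2)
  step 2: ref 4 -> HIT, frames=[5,4,-,-] (faults so far: 2)
  step 3: ref 5 -> HIT, frames=[5,4,-,-] (faults so far: 2)
  step 4: ref 2 -> FAULT, frames=[5,4,2,-] (faults so far: 3)
  step 5: ref 2 -> HIT, frames=[5,4,2,-] (faults so far: 3)
  step 6: ref 5 -> HIT, frames=[5,4,2,-] (faults so far: 3)
  step 7: ref 3 -> FAULT, frames=[5,4,2,3] (faults so far: 4)
  step 8: ref 1 -> FAULT, evict 5, frames=[1,4,2,3] (faults so far: 5)
  step 9: ref 3 -> HIT, frames=[1,4,2,3] (faults so far: 5)
  step 10: ref 2 -> HIT, frames=[1,4,2,3] (faults so far: 5)
  step 11: ref 1 -> HIT, frames=[1,4,2,3] (faults so far: 5)
  step 12: ref 1 -> HIT, frames=[1,4,2,3] (faults so far: 5)
  step 13: ref 4 -> HIT, frames=[1,4,2,3] (faults so far: 5)
  Optimal total faults: 5

Answer: 5 6 5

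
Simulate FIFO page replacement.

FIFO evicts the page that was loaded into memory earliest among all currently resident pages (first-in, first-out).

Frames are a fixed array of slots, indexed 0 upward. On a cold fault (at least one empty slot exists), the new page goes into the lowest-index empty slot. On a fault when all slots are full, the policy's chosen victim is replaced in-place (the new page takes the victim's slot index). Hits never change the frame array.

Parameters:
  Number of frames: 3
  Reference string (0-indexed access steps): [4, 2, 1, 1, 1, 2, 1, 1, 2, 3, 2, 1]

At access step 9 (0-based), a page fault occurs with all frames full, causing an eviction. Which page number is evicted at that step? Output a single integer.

Answer: 4

Derivation:
Step 0: ref 4 -> FAULT, frames=[4,-,-]
Step 1: ref 2 -> FAULT, frames=[4,2,-]
Step 2: ref 1 -> FAULT, frames=[4,2,1]
Step 3: ref 1 -> HIT, frames=[4,2,1]
Step 4: ref 1 -> HIT, frames=[4,2,1]
Step 5: ref 2 -> HIT, frames=[4,2,1]
Step 6: ref 1 -> HIT, frames=[4,2,1]
Step 7: ref 1 -> HIT, frames=[4,2,1]
Step 8: ref 2 -> HIT, frames=[4,2,1]
Step 9: ref 3 -> FAULT, evict 4, frames=[3,2,1]
At step 9: evicted page 4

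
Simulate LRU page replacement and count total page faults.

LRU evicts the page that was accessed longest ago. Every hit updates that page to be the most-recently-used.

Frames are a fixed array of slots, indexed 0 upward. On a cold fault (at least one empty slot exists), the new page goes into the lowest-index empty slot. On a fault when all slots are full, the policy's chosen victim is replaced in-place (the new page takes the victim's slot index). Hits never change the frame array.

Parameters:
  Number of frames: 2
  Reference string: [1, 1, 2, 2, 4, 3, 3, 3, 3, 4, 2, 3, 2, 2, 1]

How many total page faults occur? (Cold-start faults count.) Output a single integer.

Answer: 7

Derivation:
Step 0: ref 1 → FAULT, frames=[1,-]
Step 1: ref 1 → HIT, frames=[1,-]
Step 2: ref 2 → FAULT, frames=[1,2]
Step 3: ref 2 → HIT, frames=[1,2]
Step 4: ref 4 → FAULT (evict 1), frames=[4,2]
Step 5: ref 3 → FAULT (evict 2), frames=[4,3]
Step 6: ref 3 → HIT, frames=[4,3]
Step 7: ref 3 → HIT, frames=[4,3]
Step 8: ref 3 → HIT, frames=[4,3]
Step 9: ref 4 → HIT, frames=[4,3]
Step 10: ref 2 → FAULT (evict 3), frames=[4,2]
Step 11: ref 3 → FAULT (evict 4), frames=[3,2]
Step 12: ref 2 → HIT, frames=[3,2]
Step 13: ref 2 → HIT, frames=[3,2]
Step 14: ref 1 → FAULT (evict 3), frames=[1,2]
Total faults: 7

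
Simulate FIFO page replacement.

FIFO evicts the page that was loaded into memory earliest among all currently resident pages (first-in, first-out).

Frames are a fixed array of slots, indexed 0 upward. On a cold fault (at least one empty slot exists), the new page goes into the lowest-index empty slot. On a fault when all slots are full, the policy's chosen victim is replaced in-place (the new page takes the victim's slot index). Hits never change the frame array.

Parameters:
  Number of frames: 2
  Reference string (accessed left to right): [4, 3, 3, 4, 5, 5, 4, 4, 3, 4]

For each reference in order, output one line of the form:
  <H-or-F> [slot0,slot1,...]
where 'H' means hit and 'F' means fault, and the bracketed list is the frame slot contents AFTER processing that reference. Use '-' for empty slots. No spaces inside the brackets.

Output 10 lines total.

F [4,-]
F [4,3]
H [4,3]
H [4,3]
F [5,3]
H [5,3]
F [5,4]
H [5,4]
F [3,4]
H [3,4]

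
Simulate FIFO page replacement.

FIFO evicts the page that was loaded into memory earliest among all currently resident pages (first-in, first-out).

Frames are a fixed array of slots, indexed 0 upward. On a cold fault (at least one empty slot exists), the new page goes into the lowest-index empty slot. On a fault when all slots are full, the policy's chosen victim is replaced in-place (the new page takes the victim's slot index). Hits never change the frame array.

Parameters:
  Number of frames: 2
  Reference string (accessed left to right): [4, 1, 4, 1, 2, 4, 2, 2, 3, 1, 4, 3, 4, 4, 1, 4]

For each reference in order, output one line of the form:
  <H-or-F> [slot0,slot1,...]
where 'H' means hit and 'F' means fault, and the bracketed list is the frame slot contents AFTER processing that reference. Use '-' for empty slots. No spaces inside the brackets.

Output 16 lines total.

F [4,-]
F [4,1]
H [4,1]
H [4,1]
F [2,1]
F [2,4]
H [2,4]
H [2,4]
F [3,4]
F [3,1]
F [4,1]
F [4,3]
H [4,3]
H [4,3]
F [1,3]
F [1,4]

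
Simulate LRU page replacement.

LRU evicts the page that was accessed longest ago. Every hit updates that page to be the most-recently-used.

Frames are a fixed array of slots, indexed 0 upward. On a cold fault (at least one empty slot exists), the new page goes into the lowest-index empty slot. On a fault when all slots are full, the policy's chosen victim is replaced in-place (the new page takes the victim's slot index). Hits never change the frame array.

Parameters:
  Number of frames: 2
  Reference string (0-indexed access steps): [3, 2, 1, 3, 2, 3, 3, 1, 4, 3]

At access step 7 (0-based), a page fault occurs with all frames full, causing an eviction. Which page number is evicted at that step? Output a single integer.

Step 0: ref 3 -> FAULT, frames=[3,-]
Step 1: ref 2 -> FAULT, frames=[3,2]
Step 2: ref 1 -> FAULT, evict 3, frames=[1,2]
Step 3: ref 3 -> FAULT, evict 2, frames=[1,3]
Step 4: ref 2 -> FAULT, evict 1, frames=[2,3]
Step 5: ref 3 -> HIT, frames=[2,3]
Step 6: ref 3 -> HIT, frames=[2,3]
Step 7: ref 1 -> FAULT, evict 2, frames=[1,3]
At step 7: evicted page 2

Answer: 2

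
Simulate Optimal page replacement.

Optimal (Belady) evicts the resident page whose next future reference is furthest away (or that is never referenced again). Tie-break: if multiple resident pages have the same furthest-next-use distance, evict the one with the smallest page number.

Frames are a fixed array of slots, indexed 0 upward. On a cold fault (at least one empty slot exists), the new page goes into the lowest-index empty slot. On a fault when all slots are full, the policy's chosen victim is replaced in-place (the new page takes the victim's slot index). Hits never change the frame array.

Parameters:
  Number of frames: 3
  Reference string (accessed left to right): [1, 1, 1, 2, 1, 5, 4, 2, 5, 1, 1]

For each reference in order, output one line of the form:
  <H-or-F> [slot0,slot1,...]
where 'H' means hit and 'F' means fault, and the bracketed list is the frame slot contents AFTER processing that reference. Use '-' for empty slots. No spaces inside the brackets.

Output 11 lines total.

F [1,-,-]
H [1,-,-]
H [1,-,-]
F [1,2,-]
H [1,2,-]
F [1,2,5]
F [4,2,5]
H [4,2,5]
H [4,2,5]
F [4,1,5]
H [4,1,5]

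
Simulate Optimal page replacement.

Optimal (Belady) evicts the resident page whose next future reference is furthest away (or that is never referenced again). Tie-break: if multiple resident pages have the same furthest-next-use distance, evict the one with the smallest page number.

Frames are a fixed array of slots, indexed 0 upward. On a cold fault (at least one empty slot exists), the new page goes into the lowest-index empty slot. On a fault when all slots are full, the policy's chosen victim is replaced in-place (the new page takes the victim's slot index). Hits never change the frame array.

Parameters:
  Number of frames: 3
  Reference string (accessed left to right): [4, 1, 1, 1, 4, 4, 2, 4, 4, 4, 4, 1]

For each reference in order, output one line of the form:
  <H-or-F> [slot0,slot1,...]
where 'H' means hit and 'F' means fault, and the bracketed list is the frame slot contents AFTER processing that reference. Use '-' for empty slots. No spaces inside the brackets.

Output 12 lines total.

F [4,-,-]
F [4,1,-]
H [4,1,-]
H [4,1,-]
H [4,1,-]
H [4,1,-]
F [4,1,2]
H [4,1,2]
H [4,1,2]
H [4,1,2]
H [4,1,2]
H [4,1,2]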